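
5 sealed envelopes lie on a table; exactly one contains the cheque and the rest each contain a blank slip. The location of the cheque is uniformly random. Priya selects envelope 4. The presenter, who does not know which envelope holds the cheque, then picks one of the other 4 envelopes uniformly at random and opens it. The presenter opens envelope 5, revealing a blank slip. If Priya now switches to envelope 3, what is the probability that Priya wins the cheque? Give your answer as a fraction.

1/4

Consider each possible location of the cheque in turn.
If it is in any of envelopes 1, 2, 3, and 4 (prior 1/5 each): the presenter picks envelope 5 with probability 1/4 regardless, and it is not the prize; weight (1/5)·(1/4) = 1/20 each.
If it is in envelope 5 (prior 1/5): the presenter opened envelope 5, so this case is ruled out; weight (1/5)·0 = 0.
The weights sum to 1/5.
So P(the cheque in envelope 3 | the presenter opened envelope 5) = (1/20) / (1/5) = 1/4.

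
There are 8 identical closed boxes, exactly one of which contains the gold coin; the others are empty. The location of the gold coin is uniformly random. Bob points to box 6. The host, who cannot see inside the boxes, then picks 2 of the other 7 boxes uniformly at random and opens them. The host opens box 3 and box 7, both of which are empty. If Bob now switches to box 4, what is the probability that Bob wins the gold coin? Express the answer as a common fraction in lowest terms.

Condition on the true location of the gold coin.
If it is in any of boxes 1, 2, 4, 5, 6, and 8 (prior 1/8 each): the host picks exactly this set with probability 1/21 regardless, and none is the prize; weight (1/8)·(1/21) = 1/168 each.
If it is in either of boxes 3 and 7 (prior 1/8 each): that box was opened and seen not to hold the prize — ruled out; weight (1/8)·0 = 0 each.
The weights sum to 1/28.
So P(the gold coin in box 4 | the host opened box 3 and box 7) = (1/168) / (1/28) = 1/6.

1/6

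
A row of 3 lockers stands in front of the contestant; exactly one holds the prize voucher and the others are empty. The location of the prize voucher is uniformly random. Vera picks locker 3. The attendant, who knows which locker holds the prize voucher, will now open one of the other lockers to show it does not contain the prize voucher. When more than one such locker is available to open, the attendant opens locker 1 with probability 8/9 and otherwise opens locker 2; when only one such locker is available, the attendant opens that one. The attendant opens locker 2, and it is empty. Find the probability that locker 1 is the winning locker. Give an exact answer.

Apply Bayes' rule, conditioning on where the prize voucher actually is.
If it is in locker 1 (prior 1/3): only locker 2 is available, probability 1; weight (1/3)·1 = 1/3.
If it is in locker 2 (prior 1/3): the attendant opened locker 2, so this case is ruled out; weight (1/3)·0 = 0.
If it is in locker 3 (prior 1/3): locker 1 is available but not opened, probability 1/9; weight (1/3)·(1/9) = 1/27.
The weights sum to 10/27.
So P(the prize voucher in locker 1 | the attendant opened locker 2) = (1/3) / (10/27) = 9/10.

9/10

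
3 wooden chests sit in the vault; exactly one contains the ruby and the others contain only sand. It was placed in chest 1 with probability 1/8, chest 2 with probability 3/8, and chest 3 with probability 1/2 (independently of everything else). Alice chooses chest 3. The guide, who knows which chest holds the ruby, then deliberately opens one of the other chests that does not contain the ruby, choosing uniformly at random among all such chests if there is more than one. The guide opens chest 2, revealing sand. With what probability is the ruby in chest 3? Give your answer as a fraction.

Apply Bayes' rule, conditioning on where the ruby actually is.
If it is in chest 1 (prior 1/8): the guide has no choice, probability 1; weight (1/8)·1 = 1/8.
If it is in chest 2 (prior 3/8): the guide opened chest 2, so this case is ruled out; weight (3/8)·0 = 0.
If it is in chest 3 (prior 1/2): the guide has 2 equally likely choices, so probability 1/2; weight (1/2)·(1/2) = 1/4.
The weights sum to 3/8.
So P(the ruby in chest 3 | the guide opened chest 2) = (1/4) / (3/8) = 2/3.

2/3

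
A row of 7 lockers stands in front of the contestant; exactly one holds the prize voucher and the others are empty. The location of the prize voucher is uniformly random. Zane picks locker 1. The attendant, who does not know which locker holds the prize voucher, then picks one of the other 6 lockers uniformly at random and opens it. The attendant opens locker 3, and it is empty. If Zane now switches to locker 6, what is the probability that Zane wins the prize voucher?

1/6

Condition on the true location of the prize voucher.
If it is in any of lockers 1, 2, 4, 5, 6, and 7 (prior 1/7 each): the attendant picks locker 3 with probability 1/6 regardless, and it is not the prize; weight (1/7)·(1/6) = 1/42 each.
If it is in locker 3 (prior 1/7): the attendant opened locker 3, so this case is ruled out; weight (1/7)·0 = 0.
The weights sum to 1/7.
So P(the prize voucher in locker 6 | the attendant opened locker 3) = (1/42) / (1/7) = 1/6.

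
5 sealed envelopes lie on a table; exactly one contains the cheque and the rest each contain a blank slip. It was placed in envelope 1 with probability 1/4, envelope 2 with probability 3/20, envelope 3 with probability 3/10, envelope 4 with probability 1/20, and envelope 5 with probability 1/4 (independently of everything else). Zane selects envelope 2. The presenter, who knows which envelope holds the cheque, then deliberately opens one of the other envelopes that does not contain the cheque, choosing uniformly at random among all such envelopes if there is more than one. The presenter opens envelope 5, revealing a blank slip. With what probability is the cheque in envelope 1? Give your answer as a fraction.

Apply Bayes' rule, conditioning on where the cheque actually is.
If it is in envelope 1 (prior 1/4): the presenter has 3 equally likely choices, so probability 1/3; weight (1/4)·(1/3) = 1/12.
If it is in envelope 2 (prior 3/20): the presenter has 4 equally likely choices, so probability 1/4; weight (3/20)·(1/4) = 3/80.
If it is in envelope 3 (prior 3/10): the presenter has 3 equally likely choices, so probability 1/3; weight (3/10)·(1/3) = 1/10.
If it is in envelope 4 (prior 1/20): the presenter has 3 equally likely choices, so probability 1/3; weight (1/20)·(1/3) = 1/60.
If it is in envelope 5 (prior 1/4): the presenter opened envelope 5, so this case is ruled out; weight (1/4)·0 = 0.
The weights sum to 19/80.
So P(the cheque in envelope 1 | the presenter opened envelope 5) = (1/12) / (19/80) = 20/57.

20/57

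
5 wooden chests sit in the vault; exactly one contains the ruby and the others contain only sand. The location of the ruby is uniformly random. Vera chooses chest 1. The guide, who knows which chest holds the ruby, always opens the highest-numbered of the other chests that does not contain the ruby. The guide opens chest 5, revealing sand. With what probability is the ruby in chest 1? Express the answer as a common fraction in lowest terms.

Consider each possible location of the ruby in turn.
If it is in any of chests 1, 2, 3, and 4 (prior 1/5 each): chest 5 is the highest-numbered option available, probability 1; weight (1/5)·1 = 1/5 each.
If it is in chest 5 (prior 1/5): the guide opened chest 5, so this case is ruled out; weight (1/5)·0 = 0.
The weights sum to 4/5.
So P(the ruby in chest 1 | the guide opened chest 5) = (1/5) / (4/5) = 1/4.

1/4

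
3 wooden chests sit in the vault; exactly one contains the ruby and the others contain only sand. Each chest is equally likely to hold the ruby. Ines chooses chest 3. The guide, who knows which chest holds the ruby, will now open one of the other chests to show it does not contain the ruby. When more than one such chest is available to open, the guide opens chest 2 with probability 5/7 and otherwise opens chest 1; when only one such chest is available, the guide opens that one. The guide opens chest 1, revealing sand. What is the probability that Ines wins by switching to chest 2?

7/9

Consider each possible location of the ruby in turn.
If it is in chest 1 (prior 1/3): the guide opened chest 1, so this case is ruled out; weight (1/3)·0 = 0.
If it is in chest 2 (prior 1/3): only chest 1 is available, probability 1; weight (1/3)·1 = 1/3.
If it is in chest 3 (prior 1/3): chest 2 is available but not opened, probability 2/7; weight (1/3)·(2/7) = 2/21.
The weights sum to 3/7.
So P(the ruby in chest 2 | the guide opened chest 1) = (1/3) / (3/7) = 7/9.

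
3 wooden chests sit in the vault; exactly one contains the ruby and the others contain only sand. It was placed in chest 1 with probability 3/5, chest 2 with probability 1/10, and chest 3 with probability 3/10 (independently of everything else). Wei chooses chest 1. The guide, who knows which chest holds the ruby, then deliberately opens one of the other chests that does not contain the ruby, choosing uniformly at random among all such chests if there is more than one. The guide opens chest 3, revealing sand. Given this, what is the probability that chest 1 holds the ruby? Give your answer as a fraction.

3/4

Condition on the true location of the ruby.
If it is in chest 1 (prior 3/5): the guide has 2 equally likely choices, so probability 1/2; weight (3/5)·(1/2) = 3/10.
If it is in chest 2 (prior 1/10): the guide has no choice, probability 1; weight (1/10)·1 = 1/10.
If it is in chest 3 (prior 3/10): the guide opened chest 3, so this case is ruled out; weight (3/10)·0 = 0.
The weights sum to 2/5.
So P(the ruby in chest 1 | the guide opened chest 3) = (3/10) / (2/5) = 3/4.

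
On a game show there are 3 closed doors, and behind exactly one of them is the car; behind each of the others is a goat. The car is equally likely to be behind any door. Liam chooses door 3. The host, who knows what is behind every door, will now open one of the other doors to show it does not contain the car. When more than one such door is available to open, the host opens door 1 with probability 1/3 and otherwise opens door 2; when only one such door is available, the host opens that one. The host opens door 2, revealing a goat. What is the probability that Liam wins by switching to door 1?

3/5

Condition on the true location of the car.
If it is behind door 1 (prior 1/3): only door 2 is available, probability 1; weight (1/3)·1 = 1/3.
If it is behind door 2 (prior 1/3): the host opened door 2, so this case is ruled out; weight (1/3)·0 = 0.
If it is behind door 3 (prior 1/3): door 1 is available but not opened, probability 2/3; weight (1/3)·(2/3) = 2/9.
The weights sum to 5/9.
So P(the car behind door 1 | the host opened door 2) = (1/3) / (5/9) = 3/5.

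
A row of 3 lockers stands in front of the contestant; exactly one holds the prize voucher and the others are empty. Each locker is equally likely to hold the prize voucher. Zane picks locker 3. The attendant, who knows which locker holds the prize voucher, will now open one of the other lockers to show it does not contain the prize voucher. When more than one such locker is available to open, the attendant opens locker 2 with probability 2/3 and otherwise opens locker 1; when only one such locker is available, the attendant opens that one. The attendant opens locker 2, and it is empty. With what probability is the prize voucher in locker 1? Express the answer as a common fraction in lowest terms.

3/5

Condition on the true location of the prize voucher.
If it is in locker 1 (prior 1/3): only locker 2 is available, probability 1; weight (1/3)·1 = 1/3.
If it is in locker 2 (prior 1/3): the attendant opened locker 2, so this case is ruled out; weight (1/3)·0 = 0.
If it is in locker 3 (prior 1/3): locker 2 is available, opened with probability 2/3; weight (1/3)·(2/3) = 2/9.
The weights sum to 5/9.
So P(the prize voucher in locker 1 | the attendant opened locker 2) = (1/3) / (5/9) = 3/5.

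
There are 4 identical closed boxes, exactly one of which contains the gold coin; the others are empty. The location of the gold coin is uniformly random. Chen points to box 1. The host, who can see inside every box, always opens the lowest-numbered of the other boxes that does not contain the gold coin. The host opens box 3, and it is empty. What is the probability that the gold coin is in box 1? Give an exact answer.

0

Apply Bayes' rule, conditioning on where the gold coin actually is.
If it is in either of boxes 1 and 4 (prior 1/4 each): the host would have opened box 2 instead, probability 0; weight (1/4)·0 = 0 each.
If it is in box 2 (prior 1/4): box 3 is the lowest-numbered option available, probability 1; weight (1/4)·1 = 1/4.
If it is in box 3 (prior 1/4): the host opened box 3, so this case is ruled out; weight (1/4)·0 = 0.
The weights sum to 1/4.
So P(the gold coin in box 1 | the host opened box 3) = 0 / (1/4) = 0.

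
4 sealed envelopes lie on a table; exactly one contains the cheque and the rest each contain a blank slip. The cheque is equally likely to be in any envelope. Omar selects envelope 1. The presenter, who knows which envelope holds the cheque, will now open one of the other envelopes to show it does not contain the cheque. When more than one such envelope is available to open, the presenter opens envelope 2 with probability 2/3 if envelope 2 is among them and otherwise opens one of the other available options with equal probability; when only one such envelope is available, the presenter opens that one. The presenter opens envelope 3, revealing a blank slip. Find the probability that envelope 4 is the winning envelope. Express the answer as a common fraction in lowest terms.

1/3

Apply Bayes' rule, conditioning on where the cheque actually is.
If it is in envelope 1 (prior 1/4): envelope 2 is available but not opened; envelope 3 gets probability (1 − 2/3)/2 = 1/6; weight (1/4)·(1/6) = 1/24.
If it is in envelope 2 (prior 1/4): envelope 2 holds the prize so is unavailable; the presenter chooses uniformly among the 2 others, probability 1/2; weight (1/4)·(1/2) = 1/8.
If it is in envelope 3 (prior 1/4): the presenter opened envelope 3, so this case is ruled out; weight (1/4)·0 = 0.
If it is in envelope 4 (prior 1/4): envelope 2 is available but not opened, probability 1/3; weight (1/4)·(1/3) = 1/12.
The weights sum to 1/4.
So P(the cheque in envelope 4 | the presenter opened envelope 3) = (1/12) / (1/4) = 1/3.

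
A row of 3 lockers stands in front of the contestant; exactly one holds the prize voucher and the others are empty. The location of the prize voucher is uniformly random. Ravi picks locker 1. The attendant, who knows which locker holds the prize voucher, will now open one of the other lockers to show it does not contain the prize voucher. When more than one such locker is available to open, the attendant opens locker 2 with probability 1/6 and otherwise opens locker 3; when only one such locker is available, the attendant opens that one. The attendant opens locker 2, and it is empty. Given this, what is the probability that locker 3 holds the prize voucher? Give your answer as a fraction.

6/7

Apply Bayes' rule, conditioning on where the prize voucher actually is.
If it is in locker 1 (prior 1/3): locker 2 is available, opened with probability 1/6; weight (1/3)·(1/6) = 1/18.
If it is in locker 2 (prior 1/3): the attendant opened locker 2, so this case is ruled out; weight (1/3)·0 = 0.
If it is in locker 3 (prior 1/3): only locker 2 is available, probability 1; weight (1/3)·1 = 1/3.
The weights sum to 7/18.
So P(the prize voucher in locker 3 | the attendant opened locker 2) = (1/3) / (7/18) = 6/7.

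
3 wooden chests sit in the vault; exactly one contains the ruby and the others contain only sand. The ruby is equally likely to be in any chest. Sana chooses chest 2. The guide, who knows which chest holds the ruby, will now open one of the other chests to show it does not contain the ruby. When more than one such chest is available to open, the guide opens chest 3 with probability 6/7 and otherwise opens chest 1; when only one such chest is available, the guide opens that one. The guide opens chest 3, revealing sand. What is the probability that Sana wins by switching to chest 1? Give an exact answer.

Consider each possible location of the ruby in turn.
If it is in chest 1 (prior 1/3): only chest 3 is available, probability 1; weight (1/3)·1 = 1/3.
If it is in chest 2 (prior 1/3): chest 3 is available, opened with probability 6/7; weight (1/3)·(6/7) = 2/7.
If it is in chest 3 (prior 1/3): the guide opened chest 3, so this case is ruled out; weight (1/3)·0 = 0.
The weights sum to 13/21.
So P(the ruby in chest 1 | the guide opened chest 3) = (1/3) / (13/21) = 7/13.

7/13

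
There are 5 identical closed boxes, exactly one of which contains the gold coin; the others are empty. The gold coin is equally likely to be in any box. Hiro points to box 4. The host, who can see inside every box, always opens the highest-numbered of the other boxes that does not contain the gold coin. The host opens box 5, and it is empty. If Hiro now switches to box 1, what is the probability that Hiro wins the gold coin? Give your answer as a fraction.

1/4

Condition on the true location of the gold coin.
If it is in any of boxes 1, 2, 3, and 4 (prior 1/5 each): box 5 is the highest-numbered option available, probability 1; weight (1/5)·1 = 1/5 each.
If it is in box 5 (prior 1/5): the host opened box 5, so this case is ruled out; weight (1/5)·0 = 0.
The weights sum to 4/5.
So P(the gold coin in box 1 | the host opened box 5) = (1/5) / (4/5) = 1/4.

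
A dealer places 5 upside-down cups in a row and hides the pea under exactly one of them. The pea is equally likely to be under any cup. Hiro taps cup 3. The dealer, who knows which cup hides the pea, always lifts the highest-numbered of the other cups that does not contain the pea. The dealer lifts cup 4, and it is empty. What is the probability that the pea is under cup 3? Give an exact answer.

0

Apply Bayes' rule, conditioning on where the pea actually is.
If it is under any of cups 1, 2, and 3 (prior 1/5 each): the dealer would have opened cup 5 instead, probability 0; weight (1/5)·0 = 0 each.
If it is under cup 4 (prior 1/5): the dealer opened cup 4, so this case is ruled out; weight (1/5)·0 = 0.
If it is under cup 5 (prior 1/5): cup 4 is the highest-numbered option available, probability 1; weight (1/5)·1 = 1/5.
The weights sum to 1/5.
So P(the pea under cup 3 | the dealer opened cup 4) = 0 / (1/5) = 0.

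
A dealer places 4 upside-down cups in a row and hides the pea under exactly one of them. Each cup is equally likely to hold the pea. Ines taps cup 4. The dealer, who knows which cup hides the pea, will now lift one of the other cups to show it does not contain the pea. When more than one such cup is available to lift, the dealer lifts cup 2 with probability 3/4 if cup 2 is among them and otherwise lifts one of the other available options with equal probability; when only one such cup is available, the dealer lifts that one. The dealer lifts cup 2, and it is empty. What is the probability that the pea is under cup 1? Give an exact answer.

1/3

Consider each possible location of the pea in turn.
If it is under any of cups 1, 3, and 4 (prior 1/4 each): cup 2 is available, opened with probability 3/4; weight (1/4)·(3/4) = 3/16 each.
If it is under cup 2 (prior 1/4): the dealer opened cup 2, so this case is ruled out; weight (1/4)·0 = 0.
The weights sum to 9/16.
So P(the pea under cup 1 | the dealer opened cup 2) = (3/16) / (9/16) = 1/3.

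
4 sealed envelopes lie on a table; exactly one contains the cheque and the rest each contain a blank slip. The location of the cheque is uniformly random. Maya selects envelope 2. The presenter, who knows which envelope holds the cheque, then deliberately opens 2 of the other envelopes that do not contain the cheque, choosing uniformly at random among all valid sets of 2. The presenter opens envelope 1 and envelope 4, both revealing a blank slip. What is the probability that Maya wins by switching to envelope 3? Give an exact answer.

Apply Bayes' rule, conditioning on where the cheque actually is.
If it is in either of envelopes 1 and 4 (prior 1/4 each): that envelope was opened and seen not to hold the prize — ruled out; weight (1/4)·0 = 0 each.
If it is in envelope 2 (prior 1/4): the presenter has 3 equally likely choices, so probability 1/3; weight (1/4)·(1/3) = 1/12.
If it is in envelope 3 (prior 1/4): the presenter has no choice, probability 1; weight (1/4)·1 = 1/4.
The weights sum to 1/3.
So P(the cheque in envelope 3 | the presenter opened envelope 1 and envelope 4) = (1/4) / (1/3) = 3/4.

3/4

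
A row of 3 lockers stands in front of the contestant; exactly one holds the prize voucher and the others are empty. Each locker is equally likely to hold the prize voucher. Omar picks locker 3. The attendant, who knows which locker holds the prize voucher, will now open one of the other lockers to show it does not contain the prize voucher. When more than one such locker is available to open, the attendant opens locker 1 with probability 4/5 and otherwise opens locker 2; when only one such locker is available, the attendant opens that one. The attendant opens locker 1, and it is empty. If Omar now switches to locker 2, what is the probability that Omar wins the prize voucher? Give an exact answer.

5/9

Consider each possible location of the prize voucher in turn.
If it is in locker 1 (prior 1/3): the attendant opened locker 1, so this case is ruled out; weight (1/3)·0 = 0.
If it is in locker 2 (prior 1/3): only locker 1 is available, probability 1; weight (1/3)·1 = 1/3.
If it is in locker 3 (prior 1/3): locker 1 is available, opened with probability 4/5; weight (1/3)·(4/5) = 4/15.
The weights sum to 3/5.
So P(the prize voucher in locker 2 | the attendant opened locker 1) = (1/3) / (3/5) = 5/9.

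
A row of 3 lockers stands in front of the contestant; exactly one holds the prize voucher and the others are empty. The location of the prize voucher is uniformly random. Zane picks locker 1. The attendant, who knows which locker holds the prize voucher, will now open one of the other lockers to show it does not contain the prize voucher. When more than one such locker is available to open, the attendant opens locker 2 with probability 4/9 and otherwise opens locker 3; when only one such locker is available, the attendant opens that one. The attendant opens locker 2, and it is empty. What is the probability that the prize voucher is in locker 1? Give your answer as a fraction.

Consider each possible location of the prize voucher in turn.
If it is in locker 1 (prior 1/3): locker 2 is available, opened with probability 4/9; weight (1/3)·(4/9) = 4/27.
If it is in locker 2 (prior 1/3): the attendant opened locker 2, so this case is ruled out; weight (1/3)·0 = 0.
If it is in locker 3 (prior 1/3): only locker 2 is available, probability 1; weight (1/3)·1 = 1/3.
The weights sum to 13/27.
So P(the prize voucher in locker 1 | the attendant opened locker 2) = (4/27) / (13/27) = 4/13.

4/13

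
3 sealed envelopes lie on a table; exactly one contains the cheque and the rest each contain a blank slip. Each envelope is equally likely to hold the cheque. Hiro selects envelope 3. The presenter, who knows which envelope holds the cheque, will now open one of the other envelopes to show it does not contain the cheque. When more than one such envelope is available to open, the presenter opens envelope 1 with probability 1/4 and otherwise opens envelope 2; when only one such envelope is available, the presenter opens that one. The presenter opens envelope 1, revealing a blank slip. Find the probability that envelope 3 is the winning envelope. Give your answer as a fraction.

Condition on the true location of the cheque.
If it is in envelope 1 (prior 1/3): the presenter opened envelope 1, so this case is ruled out; weight (1/3)·0 = 0.
If it is in envelope 2 (prior 1/3): only envelope 1 is available, probability 1; weight (1/3)·1 = 1/3.
If it is in envelope 3 (prior 1/3): envelope 1 is available, opened with probability 1/4; weight (1/3)·(1/4) = 1/12.
The weights sum to 5/12.
So P(the cheque in envelope 3 | the presenter opened envelope 1) = (1/12) / (5/12) = 1/5.

1/5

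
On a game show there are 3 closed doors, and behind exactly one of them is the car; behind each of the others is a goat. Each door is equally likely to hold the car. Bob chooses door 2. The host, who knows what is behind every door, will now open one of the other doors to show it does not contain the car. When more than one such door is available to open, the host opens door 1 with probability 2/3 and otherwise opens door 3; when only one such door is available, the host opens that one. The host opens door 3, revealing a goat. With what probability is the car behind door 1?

Consider each possible location of the car in turn.
If it is behind door 1 (prior 1/3): only door 3 is available, probability 1; weight (1/3)·1 = 1/3.
If it is behind door 2 (prior 1/3): door 1 is available but not opened, probability 1/3; weight (1/3)·(1/3) = 1/9.
If it is behind door 3 (prior 1/3): the host opened door 3, so this case is ruled out; weight (1/3)·0 = 0.
The weights sum to 4/9.
So P(the car behind door 1 | the host opened door 3) = (1/3) / (4/9) = 3/4.

3/4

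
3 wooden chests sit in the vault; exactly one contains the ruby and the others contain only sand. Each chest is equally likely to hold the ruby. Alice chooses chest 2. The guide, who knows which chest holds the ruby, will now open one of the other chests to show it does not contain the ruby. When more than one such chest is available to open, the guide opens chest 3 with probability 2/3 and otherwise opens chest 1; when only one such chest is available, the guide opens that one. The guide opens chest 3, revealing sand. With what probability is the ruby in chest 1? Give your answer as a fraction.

3/5

Consider each possible location of the ruby in turn.
If it is in chest 1 (prior 1/3): only chest 3 is available, probability 1; weight (1/3)·1 = 1/3.
If it is in chest 2 (prior 1/3): chest 3 is available, opened with probability 2/3; weight (1/3)·(2/3) = 2/9.
If it is in chest 3 (prior 1/3): the guide opened chest 3, so this case is ruled out; weight (1/3)·0 = 0.
The weights sum to 5/9.
So P(the ruby in chest 1 | the guide opened chest 3) = (1/3) / (5/9) = 3/5.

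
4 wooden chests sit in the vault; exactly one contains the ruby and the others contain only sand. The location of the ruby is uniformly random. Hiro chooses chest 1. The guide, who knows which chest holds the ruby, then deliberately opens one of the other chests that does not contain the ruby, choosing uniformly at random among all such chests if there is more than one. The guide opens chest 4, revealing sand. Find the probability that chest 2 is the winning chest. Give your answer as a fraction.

3/8

Condition on the true location of the ruby.
If it is in chest 1 (prior 1/4): the guide has 3 equally likely choices, so probability 1/3; weight (1/4)·(1/3) = 1/12.
If it is in either of chests 2 and 3 (prior 1/4 each): the guide has 2 equally likely choices, so probability 1/2; weight (1/4)·(1/2) = 1/8 each.
If it is in chest 4 (prior 1/4): the guide opened chest 4, so this case is ruled out; weight (1/4)·0 = 0.
The weights sum to 1/3.
So P(the ruby in chest 2 | the guide opened chest 4) = (1/8) / (1/3) = 3/8.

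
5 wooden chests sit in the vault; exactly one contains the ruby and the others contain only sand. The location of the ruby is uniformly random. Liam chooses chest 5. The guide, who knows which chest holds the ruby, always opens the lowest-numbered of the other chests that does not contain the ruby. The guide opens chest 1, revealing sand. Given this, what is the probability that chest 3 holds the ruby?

1/4

Consider each possible location of the ruby in turn.
If it is in chest 1 (prior 1/5): the guide opened chest 1, so this case is ruled out; weight (1/5)·0 = 0.
If it is in any of chests 2, 3, 4, and 5 (prior 1/5 each): chest 1 is the lowest-numbered option available, probability 1; weight (1/5)·1 = 1/5 each.
The weights sum to 4/5.
So P(the ruby in chest 3 | the guide opened chest 1) = (1/5) / (4/5) = 1/4.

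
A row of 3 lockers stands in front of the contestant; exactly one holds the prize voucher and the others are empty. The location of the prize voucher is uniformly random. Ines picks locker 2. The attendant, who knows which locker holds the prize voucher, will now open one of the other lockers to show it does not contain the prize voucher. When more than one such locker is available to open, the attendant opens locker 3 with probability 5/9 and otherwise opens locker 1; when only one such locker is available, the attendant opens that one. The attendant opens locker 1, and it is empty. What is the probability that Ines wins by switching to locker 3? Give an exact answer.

9/13

Consider each possible location of the prize voucher in turn.
If it is in locker 1 (prior 1/3): the attendant opened locker 1, so this case is ruled out; weight (1/3)·0 = 0.
If it is in locker 2 (prior 1/3): locker 3 is available but not opened, probability 4/9; weight (1/3)·(4/9) = 4/27.
If it is in locker 3 (prior 1/3): only locker 1 is available, probability 1; weight (1/3)·1 = 1/3.
The weights sum to 13/27.
So P(the prize voucher in locker 3 | the attendant opened locker 1) = (1/3) / (13/27) = 9/13.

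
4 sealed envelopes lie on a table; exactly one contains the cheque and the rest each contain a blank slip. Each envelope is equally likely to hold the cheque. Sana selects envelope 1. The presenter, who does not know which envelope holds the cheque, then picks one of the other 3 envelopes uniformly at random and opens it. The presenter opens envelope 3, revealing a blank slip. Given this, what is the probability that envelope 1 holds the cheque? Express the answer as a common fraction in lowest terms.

Because the presenter chose which envelope to open without knowing where the cheque is, the choice is independent of the prize location. Learning that envelope 3 does not hold the cheque simply rules out that one location and leaves the remaining 3 envelopes still equally likely by symmetry.
So P(the cheque in envelope 1) = 1/3.

1/3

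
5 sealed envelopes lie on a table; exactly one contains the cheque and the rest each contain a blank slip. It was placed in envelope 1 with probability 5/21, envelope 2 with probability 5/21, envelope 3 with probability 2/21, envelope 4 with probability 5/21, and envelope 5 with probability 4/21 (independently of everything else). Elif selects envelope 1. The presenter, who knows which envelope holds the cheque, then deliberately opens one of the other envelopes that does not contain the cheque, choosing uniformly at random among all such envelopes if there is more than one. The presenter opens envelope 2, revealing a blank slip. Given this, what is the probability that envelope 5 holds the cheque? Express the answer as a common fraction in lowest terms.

16/59

Consider each possible location of the cheque in turn.
If it is in envelope 1 (prior 5/21): the presenter has 4 equally likely choices, so probability 1/4; weight (5/21)·(1/4) = 5/84.
If it is in envelope 2 (prior 5/21): the presenter opened envelope 2, so this case is ruled out; weight (5/21)·0 = 0.
If it is in envelope 3 (prior 2/21): the presenter has 3 equally likely choices, so probability 1/3; weight (2/21)·(1/3) = 2/63.
If it is in envelope 4 (prior 5/21): the presenter has 3 equally likely choices, so probability 1/3; weight (5/21)·(1/3) = 5/63.
If it is in envelope 5 (prior 4/21): the presenter has 3 equally likely choices, so probability 1/3; weight (4/21)·(1/3) = 4/63.
The weights sum to 59/252.
So P(the cheque in envelope 5 | the presenter opened envelope 2) = (4/63) / (59/252) = 16/59.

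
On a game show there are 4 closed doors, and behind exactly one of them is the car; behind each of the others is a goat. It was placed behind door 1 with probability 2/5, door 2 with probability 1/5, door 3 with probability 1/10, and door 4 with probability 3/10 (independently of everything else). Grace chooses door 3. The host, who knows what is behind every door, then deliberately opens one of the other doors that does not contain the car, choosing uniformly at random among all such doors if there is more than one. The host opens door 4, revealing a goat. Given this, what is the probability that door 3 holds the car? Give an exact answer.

1/10

Apply Bayes' rule, conditioning on where the car actually is.
If it is behind door 1 (prior 2/5): the host has 2 equally likely choices, so probability 1/2; weight (2/5)·(1/2) = 1/5.
If it is behind door 2 (prior 1/5): the host has 2 equally likely choices, so probability 1/2; weight (1/5)·(1/2) = 1/10.
If it is behind door 3 (prior 1/10): the host has 3 equally likely choices, so probability 1/3; weight (1/10)·(1/3) = 1/30.
If it is behind door 4 (prior 3/10): the host opened door 4, so this case is ruled out; weight (3/10)·0 = 0.
The weights sum to 1/3.
So P(the car behind door 3 | the host opened door 4) = (1/30) / (1/3) = 1/10.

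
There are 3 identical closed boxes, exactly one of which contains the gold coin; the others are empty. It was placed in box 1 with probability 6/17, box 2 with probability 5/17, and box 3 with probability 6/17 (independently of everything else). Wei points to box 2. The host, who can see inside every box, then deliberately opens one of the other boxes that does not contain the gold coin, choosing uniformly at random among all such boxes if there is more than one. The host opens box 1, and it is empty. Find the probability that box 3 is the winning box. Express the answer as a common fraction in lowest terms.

Apply Bayes' rule, conditioning on where the gold coin actually is.
If it is in box 1 (prior 6/17): the host opened box 1, so this case is ruled out; weight (6/17)·0 = 0.
If it is in box 2 (prior 5/17): the host has 2 equally likely choices, so probability 1/2; weight (5/17)·(1/2) = 5/34.
If it is in box 3 (prior 6/17): the host has no choice, probability 1; weight (6/17)·1 = 6/17.
The weights sum to 1/2.
So P(the gold coin in box 3 | the host opened box 1) = (6/17) / (1/2) = 12/17.

12/17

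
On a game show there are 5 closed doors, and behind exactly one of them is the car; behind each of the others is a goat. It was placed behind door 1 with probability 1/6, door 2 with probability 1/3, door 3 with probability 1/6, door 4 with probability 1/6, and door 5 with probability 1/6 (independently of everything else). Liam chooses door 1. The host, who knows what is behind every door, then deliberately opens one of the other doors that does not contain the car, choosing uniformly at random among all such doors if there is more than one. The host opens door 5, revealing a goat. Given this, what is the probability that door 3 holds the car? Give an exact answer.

4/19

Consider each possible location of the car in turn.
If it is behind door 1 (prior 1/6): the host has 4 equally likely choices, so probability 1/4; weight (1/6)·(1/4) = 1/24.
If it is behind door 2 (prior 1/3): the host has 3 equally likely choices, so probability 1/3; weight (1/3)·(1/3) = 1/9.
If it is behind either of doors 3 and 4 (prior 1/6 each): the host has 3 equally likely choices, so probability 1/3; weight (1/6)·(1/3) = 1/18 each.
If it is behind door 5 (prior 1/6): the host opened door 5, so this case is ruled out; weight (1/6)·0 = 0.
The weights sum to 19/72.
So P(the car behind door 3 | the host opened door 5) = (1/18) / (19/72) = 4/19.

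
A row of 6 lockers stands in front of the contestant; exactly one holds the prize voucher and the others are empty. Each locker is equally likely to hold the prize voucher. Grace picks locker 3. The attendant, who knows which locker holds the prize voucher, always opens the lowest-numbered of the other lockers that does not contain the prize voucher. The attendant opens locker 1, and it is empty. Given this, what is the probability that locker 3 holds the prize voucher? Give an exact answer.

1/5

Consider each possible location of the prize voucher in turn.
If it is in locker 1 (prior 1/6): the attendant opened locker 1, so this case is ruled out; weight (1/6)·0 = 0.
If it is in any of lockers 2, 3, 4, 5, and 6 (prior 1/6 each): locker 1 is the lowest-numbered option available, probability 1; weight (1/6)·1 = 1/6 each.
The weights sum to 5/6.
So P(the prize voucher in locker 3 | the attendant opened locker 1) = (1/6) / (5/6) = 1/5.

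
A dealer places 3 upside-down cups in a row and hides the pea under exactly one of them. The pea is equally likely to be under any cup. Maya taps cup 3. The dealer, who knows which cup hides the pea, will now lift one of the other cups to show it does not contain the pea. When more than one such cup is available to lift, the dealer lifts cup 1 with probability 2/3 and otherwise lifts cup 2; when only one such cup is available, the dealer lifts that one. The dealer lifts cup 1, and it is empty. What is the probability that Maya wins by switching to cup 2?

3/5

Consider each possible location of the pea in turn.
If it is under cup 1 (prior 1/3): the dealer opened cup 1, so this case is ruled out; weight (1/3)·0 = 0.
If it is under cup 2 (prior 1/3): only cup 1 is available, probability 1; weight (1/3)·1 = 1/3.
If it is under cup 3 (prior 1/3): cup 1 is available, opened with probability 2/3; weight (1/3)·(2/3) = 2/9.
The weights sum to 5/9.
So P(the pea under cup 2 | the dealer opened cup 1) = (1/3) / (5/9) = 3/5.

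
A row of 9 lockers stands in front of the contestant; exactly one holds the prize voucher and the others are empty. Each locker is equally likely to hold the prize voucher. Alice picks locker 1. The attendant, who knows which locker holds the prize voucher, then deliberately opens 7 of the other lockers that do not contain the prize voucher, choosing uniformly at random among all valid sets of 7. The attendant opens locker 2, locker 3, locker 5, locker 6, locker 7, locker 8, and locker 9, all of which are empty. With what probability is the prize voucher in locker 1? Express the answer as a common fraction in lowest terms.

Condition on the true location of the prize voucher.
If it is in locker 1 (prior 1/9): the attendant has 8 equally likely choices, so probability 1/8; weight (1/9)·(1/8) = 1/72.
If it is in any of lockers 2, 3, 5, 6, 7, 8, and 9 (prior 1/9 each): that locker was opened and seen not to hold the prize — ruled out; weight (1/9)·0 = 0 each.
If it is in locker 4 (prior 1/9): the attendant has no choice, probability 1; weight (1/9)·1 = 1/9.
The weights sum to 1/8.
So P(the prize voucher in locker 1 | the attendant opened locker 2, locker 3, locker 5, locker 6, locker 7, locker 8, and locker 9) = (1/72) / (1/8) = 1/9.

1/9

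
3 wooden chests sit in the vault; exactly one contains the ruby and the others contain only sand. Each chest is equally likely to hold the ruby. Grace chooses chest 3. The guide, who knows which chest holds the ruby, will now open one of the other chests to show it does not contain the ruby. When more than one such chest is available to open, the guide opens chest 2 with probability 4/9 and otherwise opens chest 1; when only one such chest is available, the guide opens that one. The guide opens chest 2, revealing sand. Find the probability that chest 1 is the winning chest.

Apply Bayes' rule, conditioning on where the ruby actually is.
If it is in chest 1 (prior 1/3): only chest 2 is available, probability 1; weight (1/3)·1 = 1/3.
If it is in chest 2 (prior 1/3): the guide opened chest 2, so this case is ruled out; weight (1/3)·0 = 0.
If it is in chest 3 (prior 1/3): chest 2 is available, opened with probability 4/9; weight (1/3)·(4/9) = 4/27.
The weights sum to 13/27.
So P(the ruby in chest 1 | the guide opened chest 2) = (1/3) / (13/27) = 9/13.

9/13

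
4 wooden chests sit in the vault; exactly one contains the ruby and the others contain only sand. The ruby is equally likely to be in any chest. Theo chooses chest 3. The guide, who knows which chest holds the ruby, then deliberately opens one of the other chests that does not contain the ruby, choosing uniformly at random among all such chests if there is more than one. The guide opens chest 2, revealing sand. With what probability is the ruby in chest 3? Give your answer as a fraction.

1/4

Apply Bayes' rule, conditioning on where the ruby actually is.
If it is in either of chests 1 and 4 (prior 1/4 each): the guide has 2 equally likely choices, so probability 1/2; weight (1/4)·(1/2) = 1/8 each.
If it is in chest 2 (prior 1/4): the guide opened chest 2, so this case is ruled out; weight (1/4)·0 = 0.
If it is in chest 3 (prior 1/4): the guide has 3 equally likely choices, so probability 1/3; weight (1/4)·(1/3) = 1/12.
The weights sum to 1/3.
So P(the ruby in chest 3 | the guide opened chest 2) = (1/12) / (1/3) = 1/4.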